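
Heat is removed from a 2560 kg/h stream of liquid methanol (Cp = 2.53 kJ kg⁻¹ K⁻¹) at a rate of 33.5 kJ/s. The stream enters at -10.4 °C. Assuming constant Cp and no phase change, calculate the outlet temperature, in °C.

Q = 33.5 kJ/s = 120600 kJ/h
ΔT = Q/(ṁ·Cp) = 120600/(2560×2.53) = 18.62 K
T_out = -10.4 − 18.62 = -29.02 °C

T_out = -29.0 °C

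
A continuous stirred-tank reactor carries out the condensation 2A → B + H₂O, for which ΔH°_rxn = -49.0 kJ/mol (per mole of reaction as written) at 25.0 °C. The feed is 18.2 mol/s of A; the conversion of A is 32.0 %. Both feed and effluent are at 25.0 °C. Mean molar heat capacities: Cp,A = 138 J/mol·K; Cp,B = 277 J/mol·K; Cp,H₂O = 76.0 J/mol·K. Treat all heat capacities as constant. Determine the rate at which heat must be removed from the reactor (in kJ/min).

Extent of reaction ξ = 0.320 × 18.2 / 2 = 2.912 mol/s
Reaction term: ξ·ΔH°_rxn = 2.912 × -49.0 = -142.69 kJ/s
Q = ΔH = -142.69 kJ/s = -142.69 kW
Heat removed = 8561.3 kJ/min

Q_out = 8560 kJ/min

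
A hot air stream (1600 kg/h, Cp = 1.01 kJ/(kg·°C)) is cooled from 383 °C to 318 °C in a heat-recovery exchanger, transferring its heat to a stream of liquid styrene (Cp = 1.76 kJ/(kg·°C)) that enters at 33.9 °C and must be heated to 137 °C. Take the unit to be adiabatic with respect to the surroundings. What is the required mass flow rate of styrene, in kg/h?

Heat released by hot stream: Q = 1600 × 1.01 × (383 − 318) = 105040 kJ/h
Energy balance on cold side (adiabatic exchanger): Q = ṁ_c·Cp_c·(T_c,out − T_c,in)
ṁ_c = 105040 / [1.76 × (137 − 33.9)] = 578.87 kg/h

ṁ_c = 579 kg/h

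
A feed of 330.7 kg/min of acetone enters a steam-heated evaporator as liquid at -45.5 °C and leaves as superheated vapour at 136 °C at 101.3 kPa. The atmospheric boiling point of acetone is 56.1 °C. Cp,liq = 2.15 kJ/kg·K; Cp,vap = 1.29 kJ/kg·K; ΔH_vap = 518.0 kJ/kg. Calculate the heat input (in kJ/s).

Q = 4630 kJ/s

liquid -45.5→56.1 °C: 218.44 kJ/kg
vaporisation at 56.1 °C: 518 kJ/kg
vapour 56.1→136 °C: 103.07 kJ/kg
Δh = 218.44 + 518 + 103.07 = 839.51 kJ/kg
Q = ṁ·Δh = 330.7 kg/min × 839.51 kJ/kg = 277630 kJ/min
|Q| = 4627.1 kW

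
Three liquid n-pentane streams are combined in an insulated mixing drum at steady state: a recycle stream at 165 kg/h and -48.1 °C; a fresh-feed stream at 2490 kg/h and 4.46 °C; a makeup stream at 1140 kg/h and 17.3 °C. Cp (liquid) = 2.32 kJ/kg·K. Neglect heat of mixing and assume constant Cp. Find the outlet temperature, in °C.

T_out = 6.03 °C

Energy balance with Q = 0: Σ ṁᵢCp,ᵢ(T_out − Tᵢ) = 0
Σ ṁᵢCp,ᵢTᵢ = 165×2.32×-48.1 + 2490×2.32×4.46 + 1140×2.32×17.3 = 53107
Σ ṁᵢCp,ᵢ = 165×2.32 + 2490×2.32 + 1140×2.32 = 8804.4
T_out = 53107 / 8804.4 = 6.0319 °C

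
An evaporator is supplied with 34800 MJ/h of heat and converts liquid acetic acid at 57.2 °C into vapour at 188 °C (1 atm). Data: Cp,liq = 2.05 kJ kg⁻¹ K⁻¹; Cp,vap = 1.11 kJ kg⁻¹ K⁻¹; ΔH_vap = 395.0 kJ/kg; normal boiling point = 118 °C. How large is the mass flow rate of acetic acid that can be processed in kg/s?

ṁ = 16.2 kg/s

Δh = 2.05×(118−57.2) + 395.0 + 1.11×(188−118) = 597.34 kJ/kg
Q = 34800 MJ/h = 9666.7 kJ/s = 9666.7 kJ/s
ṁ = Q/Δh = 9666.7 / 597.34 = 16.183 kg/s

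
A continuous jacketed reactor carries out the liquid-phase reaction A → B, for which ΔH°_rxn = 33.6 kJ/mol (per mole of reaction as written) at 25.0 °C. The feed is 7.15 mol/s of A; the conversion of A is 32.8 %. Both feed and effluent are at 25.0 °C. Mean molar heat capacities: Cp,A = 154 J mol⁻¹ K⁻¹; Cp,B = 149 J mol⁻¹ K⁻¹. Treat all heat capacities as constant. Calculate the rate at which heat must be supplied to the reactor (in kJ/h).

Extent of reaction ξ = 0.328 × 7.15 = 2.3452 mol/s
Reaction term: ξ·ΔH°_rxn = 2.3452 × 33.6 = 78.799 kJ/s
Q = ΔH = 78.799 kJ/s = 78.799 kW
Heat supplied = 283680 kJ/h

Q_in = 284000 kJ/h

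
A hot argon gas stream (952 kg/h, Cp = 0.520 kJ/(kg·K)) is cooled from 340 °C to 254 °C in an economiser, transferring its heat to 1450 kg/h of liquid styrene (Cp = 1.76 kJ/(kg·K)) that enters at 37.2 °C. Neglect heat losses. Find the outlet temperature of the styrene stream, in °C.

Heat released by hot stream: Q = 952 × 0.520 × (340 − 254) = 42573 kJ/h
Energy balance on cold side (adiabatic exchanger): Q = ṁ_c·Cp_c·(T_c,out − T_c,in)
T_c,out = 37.2 + 42573/(1450 × 1.76) = 53.882 °C

T_c,out = 53.9 °C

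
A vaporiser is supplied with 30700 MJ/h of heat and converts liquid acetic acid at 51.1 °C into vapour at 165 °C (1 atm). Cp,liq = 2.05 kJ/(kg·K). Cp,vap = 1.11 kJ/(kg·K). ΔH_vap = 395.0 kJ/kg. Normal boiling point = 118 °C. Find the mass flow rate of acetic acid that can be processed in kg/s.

ṁ = 14.6 kg/s

Δh = 2.05×(118−51.1) + 395.0 + 1.11×(165−118) = 584.31 kJ/kg
Q = 30700 MJ/h = 8527.8 kJ/s = 8527.8 kJ/s
ṁ = Q/Δh = 8527.8 / 584.31 = 14.594 kg/s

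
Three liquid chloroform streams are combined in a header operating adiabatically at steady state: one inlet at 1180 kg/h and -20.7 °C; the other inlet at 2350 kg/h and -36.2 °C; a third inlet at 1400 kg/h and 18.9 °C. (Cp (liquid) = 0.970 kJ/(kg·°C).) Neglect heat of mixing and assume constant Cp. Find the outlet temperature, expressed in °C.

Energy balance with Q = 0: Σ ṁᵢCp,ᵢ(T_out − Tᵢ) = 0
T_out = Σ ṁᵢCp,ᵢTᵢ / Σ ṁᵢCp,ᵢ
      = -80545 / 4782.1 = -16.843 °C

T_out = -16.8 °C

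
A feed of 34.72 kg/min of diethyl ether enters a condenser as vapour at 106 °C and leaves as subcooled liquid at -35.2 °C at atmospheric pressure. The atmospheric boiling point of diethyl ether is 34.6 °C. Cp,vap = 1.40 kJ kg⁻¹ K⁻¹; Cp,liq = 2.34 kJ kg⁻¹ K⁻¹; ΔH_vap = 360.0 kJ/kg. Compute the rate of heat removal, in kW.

vapour 106→34.6 °C: -99.96 kJ/kg
condensation at 34.6 °C: -360 kJ/kg
liquid 34.6→-35.2 °C: -163.33 kJ/kg
Δh = -99.96 + -360 + -163.33 = -623.29 kJ/kg
Q = ṁ·Δh = 34.72 kg/min × -623.29 kJ/kg = -21641 kJ/min
|Q| = 360.68 kW

Q_c = 361 kW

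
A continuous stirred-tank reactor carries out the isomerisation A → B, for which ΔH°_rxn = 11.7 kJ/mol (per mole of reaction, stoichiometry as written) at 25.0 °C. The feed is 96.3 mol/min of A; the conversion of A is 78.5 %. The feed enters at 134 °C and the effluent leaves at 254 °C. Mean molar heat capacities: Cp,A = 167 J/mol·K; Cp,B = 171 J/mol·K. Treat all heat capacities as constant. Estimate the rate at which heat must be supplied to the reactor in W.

Q_in = 48100 W

Extent of reaction ξ = 0.785 × 96.3 = 75.596 mol/min
Reaction term: ξ·ΔH°_rxn = 75.596 × 11.7 = 884.47 kJ/min
Sensible, feed 134→25 °C: -1752.9 kJ/min
Outlet flows (mol/min): A 20.704, B 75.596
Sensible, products 25→254 °C: 3752 kJ/min
Q = ΔH = 2883.6 kJ/min = 48.059 kW
Heat supplied = 48059 W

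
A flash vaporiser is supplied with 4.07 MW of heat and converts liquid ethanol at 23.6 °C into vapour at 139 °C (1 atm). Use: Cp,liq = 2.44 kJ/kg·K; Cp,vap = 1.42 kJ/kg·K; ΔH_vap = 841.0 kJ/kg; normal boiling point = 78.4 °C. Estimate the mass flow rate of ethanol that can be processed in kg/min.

ṁ = 230 kg/min

Δh = 2.44×(78.4−23.6) + 841.0 + 1.42×(139−78.4) = 1060.8 kJ/kg
Q = 4.07 MW = 4070 kJ/s = 244200 kJ/min
ṁ = Q/Δh = 244200 / 1060.8 = 230.21 kg/min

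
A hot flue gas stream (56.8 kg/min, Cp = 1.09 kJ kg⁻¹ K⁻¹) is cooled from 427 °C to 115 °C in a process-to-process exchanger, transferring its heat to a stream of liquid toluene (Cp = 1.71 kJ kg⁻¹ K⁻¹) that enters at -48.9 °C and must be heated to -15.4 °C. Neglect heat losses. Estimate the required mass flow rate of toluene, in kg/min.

Heat released by hot stream: Q = 56.8 × 1.09 × (427 − 115) = 19317 kJ/min
Energy balance on cold side (adiabatic exchanger): Q = ṁ_c·Cp_c·(T_c,out − T_c,in)
ṁ_c = 19317 / [1.71 × (-15.4 − -48.9)] = 337.2 kg/min

ṁ_c = 337 kg/min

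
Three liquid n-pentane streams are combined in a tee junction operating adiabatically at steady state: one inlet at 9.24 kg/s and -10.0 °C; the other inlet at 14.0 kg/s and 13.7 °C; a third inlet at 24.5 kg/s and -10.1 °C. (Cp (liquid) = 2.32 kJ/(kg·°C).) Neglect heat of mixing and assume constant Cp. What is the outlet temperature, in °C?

T_out = -3.10 °C

Adiabatic, steady state ⇒ Σ ṁᵢCp,ᵢ(T_out − Tᵢ) = 0
Σ ṁᵢCp,ᵢTᵢ = 9.24×2.32×-10.0 + 14.0×2.32×13.7 + 24.5×2.32×-10.1 = -343.48
Σ ṁᵢCp,ᵢ = 9.24×2.32 + 14.0×2.32 + 24.5×2.32 = 110.76
T_out = -343.48 / 110.76 = -3.1012 °C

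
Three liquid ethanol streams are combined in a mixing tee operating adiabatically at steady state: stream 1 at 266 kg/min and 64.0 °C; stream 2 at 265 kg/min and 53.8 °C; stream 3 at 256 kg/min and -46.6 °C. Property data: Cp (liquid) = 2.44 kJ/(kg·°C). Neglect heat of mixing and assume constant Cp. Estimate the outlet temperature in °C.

T_out = 24.6 °C

Energy balance with Q = 0: Σ ṁᵢCp,ᵢ(T_out − Tᵢ) = 0
Σ ṁᵢCp,ᵢTᵢ = 266×2.44×64.0 + 265×2.44×53.8 + 256×2.44×-46.6 = 47217
Σ ṁᵢCp,ᵢ = 266×2.44 + 265×2.44 + 256×2.44 = 1920.3
T_out = 47217 / 1920.3 = 24.589 °C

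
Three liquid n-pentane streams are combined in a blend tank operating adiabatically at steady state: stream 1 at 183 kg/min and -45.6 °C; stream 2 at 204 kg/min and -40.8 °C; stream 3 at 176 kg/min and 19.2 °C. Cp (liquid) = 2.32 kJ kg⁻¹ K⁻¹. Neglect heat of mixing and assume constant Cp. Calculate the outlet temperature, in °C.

Energy balance with Q = 0: Σ ṁᵢCp,ᵢ(T_out − Tᵢ) = 0
T_out = Σ ṁᵢCp,ᵢTᵢ / Σ ṁᵢCp,ᵢ
      = -30830 / 1306.2 = -23.604 °C

T_out = -23.6 °C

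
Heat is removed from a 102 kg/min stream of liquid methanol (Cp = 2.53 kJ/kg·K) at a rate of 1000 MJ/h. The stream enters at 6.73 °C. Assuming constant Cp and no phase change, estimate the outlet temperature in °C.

Q = 1000 MJ/h = 16667 kJ/min
ΔT = Q/(ṁ·Cp) = 16667/(102×2.53) = 64.584 K
T_out = 6.73 − 64.584 = -57.854 °C

T_out = -57.9 °C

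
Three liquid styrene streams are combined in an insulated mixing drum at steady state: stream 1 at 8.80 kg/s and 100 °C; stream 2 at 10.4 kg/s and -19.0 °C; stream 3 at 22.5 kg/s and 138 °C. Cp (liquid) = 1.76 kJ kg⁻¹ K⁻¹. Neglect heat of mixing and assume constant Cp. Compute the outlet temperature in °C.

No heat crosses the boundary, so H_out = H_in.
Σ ṁᵢCp,ᵢTᵢ = 8.80×1.76×100 + 10.4×1.76×-19.0 + 22.5×1.76×138 = 6665.8
Σ ṁᵢCp,ᵢ = 8.80×1.76 + 10.4×1.76 + 22.5×1.76 = 73.392
T_out = 6665.8 / 73.392 = 90.825 °C

T_out = 90.8 °C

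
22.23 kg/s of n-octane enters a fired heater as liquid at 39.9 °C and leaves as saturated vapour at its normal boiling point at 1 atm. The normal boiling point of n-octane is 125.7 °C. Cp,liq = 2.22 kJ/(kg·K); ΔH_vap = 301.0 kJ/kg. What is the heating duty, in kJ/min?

Q = 656000 kJ/min

liquid 39.9→125.7 °C: 190.48 kJ/kg
vaporisation at 125.7 °C: 301 kJ/kg
Δh = 190.48 + 301 = 491.48 kJ/kg
Q = ṁ·Δh = 22.23 kg/s × 491.48 kJ/kg = 10926 kJ/s
|Q| = 10926 kW = 655530 kJ/min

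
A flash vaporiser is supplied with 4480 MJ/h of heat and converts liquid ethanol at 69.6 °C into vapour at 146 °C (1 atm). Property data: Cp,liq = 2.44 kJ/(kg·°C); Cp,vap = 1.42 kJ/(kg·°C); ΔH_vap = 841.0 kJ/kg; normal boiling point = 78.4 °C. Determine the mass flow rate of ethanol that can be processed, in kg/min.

Δh = 2.44×(78.4−69.6) + 841.0 + 1.42×(146−78.4) = 958.46 kJ/kg
Q = 4480 MJ/h = 1244.4 kJ/s = 74667 kJ/min
ṁ = Q/Δh = 74667 / 958.46 = 77.902 kg/min

ṁ = 77.9 kg/min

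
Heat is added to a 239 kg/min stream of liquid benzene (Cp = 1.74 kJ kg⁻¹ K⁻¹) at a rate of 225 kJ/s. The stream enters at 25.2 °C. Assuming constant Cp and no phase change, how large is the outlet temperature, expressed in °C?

T_out = 57.7 °C

Q = 225 kJ/s = 13500 kJ/min
ΔT = Q/(ṁ·Cp) = 13500/(239×1.74) = 32.463 K
T_out = 25.2 + 32.463 = 57.663 °C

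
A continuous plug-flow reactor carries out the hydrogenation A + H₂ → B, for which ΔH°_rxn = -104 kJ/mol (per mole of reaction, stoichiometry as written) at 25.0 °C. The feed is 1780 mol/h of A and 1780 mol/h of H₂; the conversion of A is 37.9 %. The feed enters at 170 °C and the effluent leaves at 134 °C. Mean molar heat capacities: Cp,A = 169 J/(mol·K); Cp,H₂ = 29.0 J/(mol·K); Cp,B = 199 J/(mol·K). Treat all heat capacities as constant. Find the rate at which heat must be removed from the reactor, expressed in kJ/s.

Q_out = 23.0 kJ/s

Extent of reaction ξ = 0.379 × 1780 = 674.62 mol/h
Reaction term: ξ·ΔH°_rxn = 674.62 × -104 = -70160 kJ/h
Sensible, feed 170→25 °C: -51104 kJ/h
Outlet flows (mol/h): A 1105.4, H₂ 1105.4, B 674.62
Sensible, products 25→134 °C: 38489 kJ/h
Q = ΔH = -82775 kJ/h = -22.993 kW
Heat removed = 22.993 kJ/s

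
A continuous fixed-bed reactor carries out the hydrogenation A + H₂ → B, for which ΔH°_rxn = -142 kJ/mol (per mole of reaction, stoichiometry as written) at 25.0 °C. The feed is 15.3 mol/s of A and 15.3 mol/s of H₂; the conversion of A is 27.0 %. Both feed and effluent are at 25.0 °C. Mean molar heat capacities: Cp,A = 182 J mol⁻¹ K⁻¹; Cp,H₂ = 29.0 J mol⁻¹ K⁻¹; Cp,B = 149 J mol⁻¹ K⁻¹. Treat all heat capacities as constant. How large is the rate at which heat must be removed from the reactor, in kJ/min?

Extent of reaction ξ = 0.270 × 15.3 = 4.131 mol/s
Reaction term: ξ·ΔH°_rxn = 4.131 × -142 = -586.6 kJ/s
Q = ΔH = -586.6 kJ/s = -586.6 kW
Heat removed = 35196 kJ/min

Q_out = 35200 kJ/min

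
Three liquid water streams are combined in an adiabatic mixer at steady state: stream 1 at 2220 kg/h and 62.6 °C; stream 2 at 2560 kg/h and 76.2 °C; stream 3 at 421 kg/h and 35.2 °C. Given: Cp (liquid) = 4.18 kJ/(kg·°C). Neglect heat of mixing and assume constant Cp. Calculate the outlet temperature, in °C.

T_out = 67.1 °C

No heat crosses the boundary, so H_out = H_in.
T_out = Σ ṁᵢCp,ᵢTᵢ / Σ ṁᵢCp,ᵢ
      = 1.4582e+06 / 21740 = 67.076 °C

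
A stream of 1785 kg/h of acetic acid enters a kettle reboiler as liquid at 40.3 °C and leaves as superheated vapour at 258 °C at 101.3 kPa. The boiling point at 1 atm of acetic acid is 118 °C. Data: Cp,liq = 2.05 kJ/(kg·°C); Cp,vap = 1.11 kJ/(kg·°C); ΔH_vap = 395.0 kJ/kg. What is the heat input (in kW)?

Q = 352 kW

liquid 40.3→118 °C: 159.28 kJ/kg
vaporisation at 118 °C: 395 kJ/kg
vapour 118→258 °C: 155.4 kJ/kg
Δh = 159.28 + 395 + 155.4 = 709.68 kJ/kg
Q = ṁ·Δh = 1785 kg/h × 709.68 kJ/kg = 1.2668e+06 kJ/h
|Q| = 351.89 kW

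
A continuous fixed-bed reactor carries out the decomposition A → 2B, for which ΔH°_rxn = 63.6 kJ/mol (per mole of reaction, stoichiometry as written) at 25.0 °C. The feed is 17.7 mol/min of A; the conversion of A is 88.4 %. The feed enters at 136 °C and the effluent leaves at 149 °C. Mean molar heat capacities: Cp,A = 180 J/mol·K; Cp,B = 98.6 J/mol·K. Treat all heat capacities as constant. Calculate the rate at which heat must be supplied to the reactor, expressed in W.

Extent of reaction ξ = 0.884 × 17.7 = 15.647 mol/min
Reaction term: ξ·ΔH°_rxn = 15.647 × 63.6 = 995.14 kJ/min
Sensible, feed 136→25 °C: -353.65 kJ/min
Outlet flows (mol/min): A 2.0532, B 31.294
Sensible, products 25→149 °C: 428.44 kJ/min
Q = ΔH = 1069.9 kJ/min = 17.832 kW
Heat supplied = 17832 W

Q_in = 17800 W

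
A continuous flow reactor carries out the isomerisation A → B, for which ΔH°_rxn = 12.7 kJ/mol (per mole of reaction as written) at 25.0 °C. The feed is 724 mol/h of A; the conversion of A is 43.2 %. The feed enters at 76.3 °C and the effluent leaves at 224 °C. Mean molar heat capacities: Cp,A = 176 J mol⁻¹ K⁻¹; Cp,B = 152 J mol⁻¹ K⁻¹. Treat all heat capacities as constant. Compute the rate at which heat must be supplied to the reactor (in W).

Extent of reaction ξ = 0.432 × 724 = 312.77 mol/h
Reaction term: ξ·ΔH°_rxn = 312.77 × 12.7 = 3972.2 kJ/h
Sensible, feed 76.3→25 °C: -6536.9 kJ/h
Outlet flows (mol/h): A 411.23, B 312.77
Sensible, products 25→224 °C: 23864 kJ/h
Q = ΔH = 21299 kJ/h = 5.9164 kW
Heat supplied = 5916.4 W

Q_in = 5920 W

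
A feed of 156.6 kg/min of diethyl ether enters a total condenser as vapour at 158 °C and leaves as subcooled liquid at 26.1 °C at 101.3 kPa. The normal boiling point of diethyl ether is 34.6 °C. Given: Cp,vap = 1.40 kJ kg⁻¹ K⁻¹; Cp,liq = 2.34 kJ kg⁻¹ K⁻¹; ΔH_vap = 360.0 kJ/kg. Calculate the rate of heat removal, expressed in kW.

Q_c = 1440 kW

vapour 158→34.6 °C: -172.76 kJ/kg
condensation at 34.6 °C: -360 kJ/kg
liquid 34.6→26.1 °C: -19.89 kJ/kg
Δh = -172.76 + -360 + -19.89 = -552.65 kJ/kg
Q = ṁ·Δh = 156.6 kg/min × -552.65 kJ/kg = -86545 kJ/min
|Q| = 1442.4 kW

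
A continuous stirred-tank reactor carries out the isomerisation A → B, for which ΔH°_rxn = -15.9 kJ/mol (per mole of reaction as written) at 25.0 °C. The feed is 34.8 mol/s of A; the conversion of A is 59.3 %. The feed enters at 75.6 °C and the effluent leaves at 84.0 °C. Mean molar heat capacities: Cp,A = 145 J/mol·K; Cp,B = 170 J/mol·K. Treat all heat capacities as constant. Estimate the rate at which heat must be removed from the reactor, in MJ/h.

Extent of reaction ξ = 0.593 × 34.8 = 20.636 mol/s
Reaction term: ξ·ΔH°_rxn = 20.636 × -15.9 = -328.12 kJ/s
Sensible, feed 75.6→25 °C: -255.33 kJ/s
Outlet flows (mol/s): A 14.164, B 20.636
Sensible, products 25→84.0 °C: 328.15 kJ/s
Q = ΔH = -255.29 kJ/s = -255.29 kW
Heat removed = 919.06 MJ/h

Q_out = 919 MJ/h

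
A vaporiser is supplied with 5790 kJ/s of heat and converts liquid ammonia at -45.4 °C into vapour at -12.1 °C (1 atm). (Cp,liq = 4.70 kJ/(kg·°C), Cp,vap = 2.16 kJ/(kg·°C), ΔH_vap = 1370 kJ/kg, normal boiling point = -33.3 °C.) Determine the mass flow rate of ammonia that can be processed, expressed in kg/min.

ṁ = 236 kg/min

Δh = 4.70×(-33.3−-45.4) + 1370 + 2.16×(-12.1−-33.3) = 1472.7 kJ/kg
Q = 5790 kJ/s = 5790 kJ/s = 347400 kJ/min
ṁ = Q/Δh = 347400 / 1472.7 = 235.9 kg/min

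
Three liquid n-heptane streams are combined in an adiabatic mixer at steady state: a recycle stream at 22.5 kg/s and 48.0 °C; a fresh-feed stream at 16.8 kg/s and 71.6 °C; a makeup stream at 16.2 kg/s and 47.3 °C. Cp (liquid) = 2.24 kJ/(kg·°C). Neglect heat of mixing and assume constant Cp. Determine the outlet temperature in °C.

T_out = 54.9 °C

Adiabatic, steady state ⇒ Σ ṁᵢCp,ᵢ(T_out − Tᵢ) = 0
Σ ṁᵢCp,ᵢTᵢ = 22.5×2.24×48.0 + 16.8×2.24×71.6 + 16.2×2.24×47.3 = 6830.1
Σ ṁᵢCp,ᵢ = 22.5×2.24 + 16.8×2.24 + 16.2×2.24 = 124.32
T_out = 6830.1 / 124.32 = 54.939 °C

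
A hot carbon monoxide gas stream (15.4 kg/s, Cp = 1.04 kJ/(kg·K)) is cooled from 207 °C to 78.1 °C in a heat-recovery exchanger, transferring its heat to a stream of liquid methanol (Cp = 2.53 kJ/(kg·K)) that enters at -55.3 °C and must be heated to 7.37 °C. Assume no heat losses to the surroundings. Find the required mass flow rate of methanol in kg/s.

ṁ_c = 13.0 kg/s

Heat released by hot stream: Q = 15.4 × 1.04 × (207 − 78.1) = 2064.5 kJ/s
Energy balance on cold side (adiabatic exchanger): Q = ṁ_c·Cp_c·(T_c,out − T_c,in)
ṁ_c = 2064.5 / [2.53 × (7.37 − -55.3)] = 13.02 kg/s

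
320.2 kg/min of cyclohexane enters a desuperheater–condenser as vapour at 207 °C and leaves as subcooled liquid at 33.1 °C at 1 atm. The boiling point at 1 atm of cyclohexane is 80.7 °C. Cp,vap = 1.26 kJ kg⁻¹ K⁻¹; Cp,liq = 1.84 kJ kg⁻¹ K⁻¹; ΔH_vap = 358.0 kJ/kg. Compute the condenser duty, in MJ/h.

Q_c = 11600 MJ/h

vapour 207→80.7 °C: -159.14 kJ/kg
condensation at 80.7 °C: -358 kJ/kg
liquid 80.7→33.1 °C: -87.584 kJ/kg
Δh = -159.14 + -358 + -87.584 = -604.72 kJ/kg
Q = ṁ·Δh = 320.2 kg/min × -604.72 kJ/kg = -193630 kJ/min
|Q| = 3227.2 kW = 11618 MJ/h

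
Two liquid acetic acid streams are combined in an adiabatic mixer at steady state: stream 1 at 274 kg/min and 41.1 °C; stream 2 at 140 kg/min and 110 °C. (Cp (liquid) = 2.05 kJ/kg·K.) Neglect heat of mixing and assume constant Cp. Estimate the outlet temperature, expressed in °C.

No heat crosses the boundary, so H_out = H_in.
T_out = Σ ṁᵢCp,ᵢTᵢ / Σ ṁᵢCp,ᵢ
      = 54656 / 848.7 = 64.4 °C

T_out = 64.4 °C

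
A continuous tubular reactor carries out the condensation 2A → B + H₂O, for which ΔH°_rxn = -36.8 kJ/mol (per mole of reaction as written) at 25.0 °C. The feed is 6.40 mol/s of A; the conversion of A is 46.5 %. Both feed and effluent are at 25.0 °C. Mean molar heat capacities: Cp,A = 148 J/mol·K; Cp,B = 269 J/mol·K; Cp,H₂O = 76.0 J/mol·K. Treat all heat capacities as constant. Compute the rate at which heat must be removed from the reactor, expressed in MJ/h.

Q_out = 197 MJ/h

Extent of reaction ξ = 0.465 × 6.40 / 2 = 1.488 mol/s
Reaction term: ξ·ΔH°_rxn = 1.488 × -36.8 = -54.758 kJ/s
Q = ΔH = -54.758 kJ/s = -54.758 kW
Heat removed = 197.13 MJ/h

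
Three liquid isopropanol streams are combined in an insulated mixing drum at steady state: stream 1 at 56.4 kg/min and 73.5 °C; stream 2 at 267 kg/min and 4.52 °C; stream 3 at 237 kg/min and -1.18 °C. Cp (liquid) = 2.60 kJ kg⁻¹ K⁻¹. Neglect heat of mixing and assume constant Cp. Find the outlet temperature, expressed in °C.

No heat crosses the boundary, so H_out = H_in.
Σ ṁᵢCp,ᵢTᵢ = 56.4×2.60×73.5 + 267×2.60×4.52 + 237×2.60×-1.18 = 13189
Σ ṁᵢCp,ᵢ = 56.4×2.60 + 267×2.60 + 237×2.60 = 1457
T_out = 13189 / 1457 = 9.0517 °C

T_out = 9.05 °C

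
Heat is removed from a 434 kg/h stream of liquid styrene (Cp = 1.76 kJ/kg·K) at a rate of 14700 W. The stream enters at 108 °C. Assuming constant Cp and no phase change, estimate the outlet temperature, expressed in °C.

Q = 14700 W = 52920 kJ/h
ΔT = Q/(ṁ·Cp) = 52920/(434×1.76) = 69.282 K
T_out = 108 − 69.282 = 38.718 °C

T_out = 38.7 °C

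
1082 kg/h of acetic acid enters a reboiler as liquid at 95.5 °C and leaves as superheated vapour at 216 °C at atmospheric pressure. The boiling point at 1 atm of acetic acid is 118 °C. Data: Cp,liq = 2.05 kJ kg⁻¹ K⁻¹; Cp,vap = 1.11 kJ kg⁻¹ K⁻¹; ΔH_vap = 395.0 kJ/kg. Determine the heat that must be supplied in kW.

Q = 165 kW

liquid 95.5→118 °C: 46.125 kJ/kg
vaporisation at 118 °C: 395 kJ/kg
vapour 118→216 °C: 108.78 kJ/kg
Δh = 46.125 + 395 + 108.78 = 549.9 kJ/kg
Q = ṁ·Δh = 1082 kg/h × 549.9 kJ/kg = 595000 kJ/h
|Q| = 165.28 kW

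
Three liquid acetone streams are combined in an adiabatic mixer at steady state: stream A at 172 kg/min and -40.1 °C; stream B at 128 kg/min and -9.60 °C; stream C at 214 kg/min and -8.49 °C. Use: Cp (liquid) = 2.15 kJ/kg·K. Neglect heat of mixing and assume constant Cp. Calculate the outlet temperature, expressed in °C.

T_out = -19.3 °C

No heat crosses the boundary, so H_out = H_in.
T_out = Σ ṁᵢCp,ᵢTᵢ / Σ ṁᵢCp,ᵢ
      = -21377 / 1105.1 = -19.344 °C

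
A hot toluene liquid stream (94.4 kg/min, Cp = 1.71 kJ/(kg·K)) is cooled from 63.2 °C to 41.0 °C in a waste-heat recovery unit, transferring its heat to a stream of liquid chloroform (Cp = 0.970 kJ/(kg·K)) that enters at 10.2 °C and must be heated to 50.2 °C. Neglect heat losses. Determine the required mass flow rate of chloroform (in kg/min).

ṁ_c = 92.4 kg/min

Heat released by hot stream: Q = 94.4 × 1.71 × (63.2 − 41.0) = 3583.6 kJ/min
Energy balance on cold side (adiabatic exchanger): Q = ṁ_c·Cp_c·(T_c,out − T_c,in)
ṁ_c = 3583.6 / [0.970 × (50.2 − 10.2)] = 92.361 kg/min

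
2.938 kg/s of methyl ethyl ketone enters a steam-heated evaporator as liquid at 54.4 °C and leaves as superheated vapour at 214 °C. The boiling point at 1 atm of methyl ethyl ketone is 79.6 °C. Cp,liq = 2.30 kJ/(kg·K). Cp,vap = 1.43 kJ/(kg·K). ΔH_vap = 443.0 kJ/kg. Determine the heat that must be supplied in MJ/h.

Q = 7330 MJ/h

liquid 54.4→79.6 °C: 57.96 kJ/kg
vaporisation at 79.6 °C: 443 kJ/kg
vapour 79.6→214 °C: 192.19 kJ/kg
Δh = 57.96 + 443 + 192.19 = 693.15 kJ/kg
Q = ṁ·Δh = 2.938 kg/s × 693.15 kJ/kg = 2036.5 kJ/s
|Q| = 2036.5 kW = 7331.3 MJ/h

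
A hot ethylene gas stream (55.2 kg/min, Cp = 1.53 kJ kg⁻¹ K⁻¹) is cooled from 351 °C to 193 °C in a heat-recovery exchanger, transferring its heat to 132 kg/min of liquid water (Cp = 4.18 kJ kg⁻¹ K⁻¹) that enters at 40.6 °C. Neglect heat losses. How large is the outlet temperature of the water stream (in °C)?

T_c,out = 64.8 °C

Heat released by hot stream: Q = 55.2 × 1.53 × (351 − 193) = 13344 kJ/min
Energy balance on cold side (adiabatic exchanger): Q = ṁ_c·Cp_c·(T_c,out − T_c,in)
T_c,out = 40.6 + 13344/(132 × 4.18) = 64.785 °C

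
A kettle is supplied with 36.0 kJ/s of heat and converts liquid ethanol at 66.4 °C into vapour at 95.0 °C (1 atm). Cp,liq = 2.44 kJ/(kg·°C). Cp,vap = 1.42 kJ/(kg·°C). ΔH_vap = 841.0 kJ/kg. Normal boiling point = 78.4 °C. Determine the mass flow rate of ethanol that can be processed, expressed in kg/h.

Δh = 2.44×(78.4−66.4) + 841.0 + 1.42×(95.0−78.4) = 893.85 kJ/kg
Q = 36.0 kJ/s = 36 kJ/s = 129600 kJ/h
ṁ = Q/Δh = 129600 / 893.85 = 144.99 kg/h

ṁ = 145 kg/h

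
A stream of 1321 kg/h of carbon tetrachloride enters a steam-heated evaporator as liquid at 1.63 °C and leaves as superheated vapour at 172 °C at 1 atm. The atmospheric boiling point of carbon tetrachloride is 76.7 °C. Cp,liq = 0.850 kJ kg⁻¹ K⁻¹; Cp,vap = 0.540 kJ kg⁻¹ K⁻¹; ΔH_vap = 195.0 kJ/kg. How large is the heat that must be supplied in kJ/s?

liquid 1.63→76.7 °C: 63.81 kJ/kg
vaporisation at 76.7 °C: 195 kJ/kg
vapour 76.7→172 °C: 51.462 kJ/kg
Δh = 63.81 + 195 + 51.462 = 310.27 kJ/kg
Q = ṁ·Δh = 1321 kg/h × 310.27 kJ/kg = 409870 kJ/h
|Q| = 113.85 kW

Q = 114 kJ/s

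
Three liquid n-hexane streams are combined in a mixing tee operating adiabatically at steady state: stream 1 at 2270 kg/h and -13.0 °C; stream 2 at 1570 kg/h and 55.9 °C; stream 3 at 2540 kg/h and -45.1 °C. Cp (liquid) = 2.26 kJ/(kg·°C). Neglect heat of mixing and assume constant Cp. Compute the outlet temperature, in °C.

No heat crosses the boundary, so H_out = H_in.
Σ ṁᵢCp,ᵢTᵢ = 2270×2.26×-13.0 + 1570×2.26×55.9 + 2540×2.26×-45.1 = -127240
Σ ṁᵢCp,ᵢ = 2270×2.26 + 1570×2.26 + 2540×2.26 = 14419
T_out = -127240 / 14419 = -8.8246 °C

T_out = -8.82 °C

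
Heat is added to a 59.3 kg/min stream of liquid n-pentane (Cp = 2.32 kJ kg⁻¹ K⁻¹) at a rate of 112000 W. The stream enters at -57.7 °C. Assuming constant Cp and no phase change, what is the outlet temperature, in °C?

T_out = -8.85 °C

Q = 112000 W = 6720 kJ/min
ΔT = Q/(ṁ·Cp) = 6720/(59.3×2.32) = 48.846 K
T_out = -57.7 + 48.846 = -8.8543 °C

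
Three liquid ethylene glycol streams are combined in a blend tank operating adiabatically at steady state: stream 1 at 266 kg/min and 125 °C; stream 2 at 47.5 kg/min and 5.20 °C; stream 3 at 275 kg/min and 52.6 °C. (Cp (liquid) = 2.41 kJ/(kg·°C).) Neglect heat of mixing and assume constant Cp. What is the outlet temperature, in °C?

T_out = 81.5 °C

No heat crosses the boundary, so H_out = H_in.
Σ ṁᵢCp,ᵢTᵢ = 266×2.41×125 + 47.5×2.41×5.20 + 275×2.41×52.6 = 115590
Σ ṁᵢCp,ᵢ = 266×2.41 + 47.5×2.41 + 275×2.41 = 1418.3
T_out = 115590 / 1418.3 = 81.499 °C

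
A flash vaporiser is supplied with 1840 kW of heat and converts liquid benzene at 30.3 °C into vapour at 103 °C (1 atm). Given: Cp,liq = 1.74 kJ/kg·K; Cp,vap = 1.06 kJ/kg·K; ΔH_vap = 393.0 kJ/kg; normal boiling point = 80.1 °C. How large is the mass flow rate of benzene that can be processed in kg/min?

ṁ = 219 kg/min

Δh = 1.74×(80.1−30.3) + 393.0 + 1.06×(103−80.1) = 503.93 kJ/kg
Q = 1840 kW = 1840 kJ/s = 110400 kJ/min
ṁ = Q/Δh = 110400 / 503.93 = 219.08 kg/min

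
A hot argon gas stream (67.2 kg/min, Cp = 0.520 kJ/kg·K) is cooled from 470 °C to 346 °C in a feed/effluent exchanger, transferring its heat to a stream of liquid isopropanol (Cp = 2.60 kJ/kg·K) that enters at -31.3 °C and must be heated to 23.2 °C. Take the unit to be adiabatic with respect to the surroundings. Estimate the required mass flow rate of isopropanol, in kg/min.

Heat released by hot stream: Q = 67.2 × 0.520 × (470 − 346) = 4333.1 kJ/min
Energy balance on cold side (adiabatic exchanger): Q = ṁ_c·Cp_c·(T_c,out − T_c,in)
ṁ_c = 4333.1 / [2.60 × (23.2 − -31.3)] = 30.579 kg/min

ṁ_c = 30.6 kg/min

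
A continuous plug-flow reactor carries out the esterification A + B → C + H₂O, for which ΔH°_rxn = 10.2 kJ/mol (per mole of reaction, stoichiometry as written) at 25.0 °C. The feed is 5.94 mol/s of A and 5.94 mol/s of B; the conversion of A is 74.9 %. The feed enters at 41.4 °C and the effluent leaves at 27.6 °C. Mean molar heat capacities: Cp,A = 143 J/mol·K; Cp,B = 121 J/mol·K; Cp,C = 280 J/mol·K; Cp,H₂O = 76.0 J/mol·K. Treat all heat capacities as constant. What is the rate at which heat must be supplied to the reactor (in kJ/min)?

Extent of reaction ξ = 0.749 × 5.94 = 4.4491 mol/s
Reaction term: ξ·ΔH°_rxn = 4.4491 × 10.2 = 45.38 kJ/s
Sensible, feed 41.4→25 °C: -25.718 kJ/s
Outlet flows (mol/s): A 1.4909, B 1.4909, C 4.4491, H₂O 4.4491
Sensible, products 25→27.6 °C: 5.1414 kJ/s
Q = ΔH = 24.804 kJ/s = 24.804 kW
Heat supplied = 1488.2 kJ/min

Q_in = 1490 kJ/min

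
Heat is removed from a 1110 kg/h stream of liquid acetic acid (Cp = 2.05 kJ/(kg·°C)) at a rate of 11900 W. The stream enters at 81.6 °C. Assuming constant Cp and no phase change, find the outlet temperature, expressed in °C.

T_out = 62.8 °C

Q = 11900 W = 42840 kJ/h
ΔT = Q/(ṁ·Cp) = 42840/(1110×2.05) = 18.827 K
T_out = 81.6 − 18.827 = 62.773 °C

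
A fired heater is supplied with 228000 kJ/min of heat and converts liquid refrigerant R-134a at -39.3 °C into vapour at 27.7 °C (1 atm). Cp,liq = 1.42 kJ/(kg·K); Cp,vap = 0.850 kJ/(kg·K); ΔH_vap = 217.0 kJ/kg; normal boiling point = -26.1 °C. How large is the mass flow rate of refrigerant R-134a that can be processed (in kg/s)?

Δh = 1.42×(-26.1−-39.3) + 217.0 + 0.850×(27.7−-26.1) = 281.47 kJ/kg
Q = 228000 kJ/min = 3800 kJ/s = 3800 kJ/s
ṁ = Q/Δh = 3800 / 281.47 = 13.5 kg/s

ṁ = 13.5 kg/s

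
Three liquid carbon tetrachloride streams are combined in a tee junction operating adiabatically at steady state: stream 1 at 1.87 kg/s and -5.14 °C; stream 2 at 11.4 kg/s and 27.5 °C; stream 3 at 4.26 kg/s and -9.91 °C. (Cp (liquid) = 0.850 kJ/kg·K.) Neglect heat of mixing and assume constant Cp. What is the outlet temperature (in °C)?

T_out = 14.9 °C

Adiabatic, steady state ⇒ Σ ṁᵢCp,ᵢ(T_out − Tᵢ) = 0
Σ ṁᵢCp,ᵢTᵢ = 1.87×0.850×-5.14 + 11.4×0.850×27.5 + 4.26×0.850×-9.91 = 222.42
Σ ṁᵢCp,ᵢ = 1.87×0.850 + 11.4×0.850 + 4.26×0.850 = 14.9
T_out = 222.42 / 14.9 = 14.927 °C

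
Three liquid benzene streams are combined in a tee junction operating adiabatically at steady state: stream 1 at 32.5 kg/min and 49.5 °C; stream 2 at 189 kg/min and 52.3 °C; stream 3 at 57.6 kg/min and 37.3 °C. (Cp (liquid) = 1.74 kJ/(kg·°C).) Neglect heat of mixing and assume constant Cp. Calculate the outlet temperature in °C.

Adiabatic, steady state ⇒ Σ ṁᵢCp,ᵢ(T_out − Tᵢ) = 0
T_out = Σ ṁᵢCp,ᵢTᵢ / Σ ṁᵢCp,ᵢ
      = 23737 / 485.63 = 48.878 °C

T_out = 48.9 °C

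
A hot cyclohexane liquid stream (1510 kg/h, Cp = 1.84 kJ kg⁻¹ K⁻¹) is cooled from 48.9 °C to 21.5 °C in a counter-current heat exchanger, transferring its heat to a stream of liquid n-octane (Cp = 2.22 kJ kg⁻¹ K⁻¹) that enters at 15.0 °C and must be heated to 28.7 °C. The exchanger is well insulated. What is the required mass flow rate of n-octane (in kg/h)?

Heat released by hot stream: Q = 1510 × 1.84 × (48.9 − 21.5) = 76128 kJ/h
Energy balance on cold side (adiabatic exchanger): Q = ṁ_c·Cp_c·(T_c,out − T_c,in)
ṁ_c = 76128 / [2.22 × (28.7 − 15.0)] = 2503.1 kg/h

ṁ_c = 2500 kg/h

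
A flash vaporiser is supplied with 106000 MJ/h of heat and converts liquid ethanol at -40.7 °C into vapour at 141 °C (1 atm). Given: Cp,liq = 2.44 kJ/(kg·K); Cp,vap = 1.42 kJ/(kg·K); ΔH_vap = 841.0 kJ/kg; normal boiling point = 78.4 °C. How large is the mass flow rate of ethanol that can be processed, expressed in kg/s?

ṁ = 24.1 kg/s

Δh = 2.44×(78.4−-40.7) + 841.0 + 1.42×(141−78.4) = 1220.5 kJ/kg
Q = 106000 MJ/h = 29444 kJ/s = 29444 kJ/s
ṁ = Q/Δh = 29444 / 1220.5 = 24.125 kg/s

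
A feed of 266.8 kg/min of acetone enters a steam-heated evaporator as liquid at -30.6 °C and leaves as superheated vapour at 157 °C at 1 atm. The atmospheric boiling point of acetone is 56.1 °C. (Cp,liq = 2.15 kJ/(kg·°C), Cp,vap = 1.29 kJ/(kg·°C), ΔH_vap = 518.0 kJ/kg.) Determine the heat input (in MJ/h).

liquid -30.6→56.1 °C: 186.41 kJ/kg
vaporisation at 56.1 °C: 518 kJ/kg
vapour 56.1→157 °C: 130.16 kJ/kg
Δh = 186.41 + 518 + 130.16 = 834.57 kJ/kg
Q = ṁ·Δh = 266.8 kg/min × 834.57 kJ/kg = 222660 kJ/min
|Q| = 3711 kW = 13360 MJ/h

Q = 13400 MJ/h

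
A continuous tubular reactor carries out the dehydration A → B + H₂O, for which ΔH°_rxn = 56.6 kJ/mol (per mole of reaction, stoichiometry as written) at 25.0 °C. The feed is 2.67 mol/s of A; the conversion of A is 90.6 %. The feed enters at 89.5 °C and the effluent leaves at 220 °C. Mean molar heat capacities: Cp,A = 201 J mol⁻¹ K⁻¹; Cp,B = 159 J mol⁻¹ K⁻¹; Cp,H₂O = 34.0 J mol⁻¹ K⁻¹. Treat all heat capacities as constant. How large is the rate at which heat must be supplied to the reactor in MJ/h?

Extent of reaction ξ = 0.906 × 2.67 = 2.419 mol/s
Reaction term: ξ·ΔH°_rxn = 2.419 × 56.6 = 136.92 kJ/s
Sensible, feed 89.5→25 °C: -34.615 kJ/s
Outlet flows (mol/s): A 0.25098, B 2.419, H₂O 2.419
Sensible, products 25→220 °C: 100.88 kJ/s
Q = ΔH = 203.18 kJ/s = 203.18 kW
Heat supplied = 731.44 MJ/h

Q_in = 731 MJ/h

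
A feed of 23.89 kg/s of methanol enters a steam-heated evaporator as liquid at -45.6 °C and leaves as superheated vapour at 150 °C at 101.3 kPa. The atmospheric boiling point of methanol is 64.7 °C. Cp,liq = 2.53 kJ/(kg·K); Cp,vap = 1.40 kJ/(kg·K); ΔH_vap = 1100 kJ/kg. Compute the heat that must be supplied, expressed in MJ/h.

liquid -45.6→64.7 °C: 279.06 kJ/kg
vaporisation at 64.7 °C: 1100 kJ/kg
vapour 64.7→150 °C: 119.42 kJ/kg
Δh = 279.06 + 1100 + 119.42 = 1498.5 kJ/kg
Q = ṁ·Δh = 23.89 kg/s × 1498.5 kJ/kg = 35799 kJ/s
|Q| = 35799 kW = 128880 MJ/h

Q = 129000 MJ/h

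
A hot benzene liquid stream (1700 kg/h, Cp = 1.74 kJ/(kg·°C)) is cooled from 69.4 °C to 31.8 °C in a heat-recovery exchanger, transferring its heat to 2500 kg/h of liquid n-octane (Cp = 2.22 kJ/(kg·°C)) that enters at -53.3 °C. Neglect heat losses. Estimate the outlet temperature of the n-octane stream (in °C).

T_c,out = -33.3 °C

Heat released by hot stream: Q = 1700 × 1.74 × (69.4 − 31.8) = 111220 kJ/h
Energy balance on cold side (adiabatic exchanger): Q = ṁ_c·Cp_c·(T_c,out − T_c,in)
T_c,out = -53.3 + 111220/(2500 × 2.22) = -33.26 °C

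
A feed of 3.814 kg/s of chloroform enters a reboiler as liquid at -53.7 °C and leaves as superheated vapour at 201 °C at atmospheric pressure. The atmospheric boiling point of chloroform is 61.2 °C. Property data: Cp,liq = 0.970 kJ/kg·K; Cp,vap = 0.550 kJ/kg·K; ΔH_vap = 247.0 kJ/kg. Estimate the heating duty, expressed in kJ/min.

liquid -53.7→61.2 °C: 111.45 kJ/kg
vaporisation at 61.2 °C: 247 kJ/kg
vapour 61.2→201 °C: 76.89 kJ/kg
Δh = 111.45 + 247 + 76.89 = 435.34 kJ/kg
Q = ṁ·Δh = 3.814 kg/s × 435.34 kJ/kg = 1660.4 kJ/s
|Q| = 1660.4 kW = 99624 kJ/min

Q = 99600 kJ/min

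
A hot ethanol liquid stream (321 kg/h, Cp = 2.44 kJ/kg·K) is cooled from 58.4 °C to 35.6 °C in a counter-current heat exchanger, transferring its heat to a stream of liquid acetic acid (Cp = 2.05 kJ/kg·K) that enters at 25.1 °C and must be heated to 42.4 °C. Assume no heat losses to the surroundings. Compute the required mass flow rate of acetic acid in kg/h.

Heat released by hot stream: Q = 321 × 2.44 × (58.4 − 35.6) = 17858 kJ/h
Energy balance on cold side (adiabatic exchanger): Q = ṁ_c·Cp_c·(T_c,out − T_c,in)
ṁ_c = 17858 / [2.05 × (42.4 − 25.1)] = 503.54 kg/h

ṁ_c = 504 kg/h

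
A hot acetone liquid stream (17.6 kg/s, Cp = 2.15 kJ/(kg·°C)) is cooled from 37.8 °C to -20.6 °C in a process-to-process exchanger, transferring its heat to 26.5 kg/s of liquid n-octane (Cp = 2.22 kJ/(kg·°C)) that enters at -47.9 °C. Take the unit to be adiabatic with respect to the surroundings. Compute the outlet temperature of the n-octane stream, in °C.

T_c,out = -10.3 °C

Heat released by hot stream: Q = 17.6 × 2.15 × (37.8 − -20.6) = 2209.9 kJ/s
Energy balance on cold side (adiabatic exchanger): Q = ṁ_c·Cp_c·(T_c,out − T_c,in)
T_c,out = -47.9 + 2209.9/(26.5 × 2.22) = -10.337 °C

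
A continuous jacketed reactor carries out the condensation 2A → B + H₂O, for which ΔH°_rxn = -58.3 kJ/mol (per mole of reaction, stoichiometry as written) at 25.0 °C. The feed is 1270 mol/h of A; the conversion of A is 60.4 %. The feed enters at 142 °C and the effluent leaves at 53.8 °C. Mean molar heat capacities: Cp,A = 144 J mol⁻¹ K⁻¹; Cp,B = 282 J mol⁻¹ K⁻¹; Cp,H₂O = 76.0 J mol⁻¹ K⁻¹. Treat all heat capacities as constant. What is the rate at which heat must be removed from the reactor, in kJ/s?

Extent of reaction ξ = 0.604 × 1270 / 2 = 383.54 mol/h
Reaction term: ξ·ΔH°_rxn = 383.54 × -58.3 = -22360 kJ/h
Sensible, feed 142→25 °C: -21397 kJ/h
Outlet flows (mol/h): A 502.92, B 383.54, H₂O 383.54
Sensible, products 25→53.8 °C: 6040.2 kJ/h
Q = ΔH = -37717 kJ/h = -10.477 kW
Heat removed = 10.477 kJ/s

Q_out = 10.5 kJ/s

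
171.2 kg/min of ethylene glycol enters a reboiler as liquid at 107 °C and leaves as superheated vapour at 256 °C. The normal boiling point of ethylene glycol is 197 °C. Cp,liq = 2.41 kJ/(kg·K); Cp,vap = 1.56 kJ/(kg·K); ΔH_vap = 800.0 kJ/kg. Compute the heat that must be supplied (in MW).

liquid 107→197 °C: 216.9 kJ/kg
vaporisation at 197 °C: 800 kJ/kg
vapour 197→256 °C: 92.04 kJ/kg
Δh = 216.9 + 800 + 92.04 = 1108.9 kJ/kg
Q = ṁ·Δh = 171.2 kg/min × 1108.9 kJ/kg = 189850 kJ/min
|Q| = 3164.2 kW = 3.1642 MW

Q = 3.16 MW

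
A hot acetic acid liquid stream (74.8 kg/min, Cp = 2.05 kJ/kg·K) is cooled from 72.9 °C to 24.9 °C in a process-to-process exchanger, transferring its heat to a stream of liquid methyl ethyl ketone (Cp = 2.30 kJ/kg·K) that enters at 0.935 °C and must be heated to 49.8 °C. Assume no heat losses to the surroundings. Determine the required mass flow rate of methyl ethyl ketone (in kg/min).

Heat released by hot stream: Q = 74.8 × 2.05 × (72.9 − 24.9) = 7360.3 kJ/min
Energy balance on cold side (adiabatic exchanger): Q = ṁ_c·Cp_c·(T_c,out − T_c,in)
ṁ_c = 7360.3 / [2.30 × (49.8 − 0.935)] = 65.489 kg/min

ṁ_c = 65.5 kg/min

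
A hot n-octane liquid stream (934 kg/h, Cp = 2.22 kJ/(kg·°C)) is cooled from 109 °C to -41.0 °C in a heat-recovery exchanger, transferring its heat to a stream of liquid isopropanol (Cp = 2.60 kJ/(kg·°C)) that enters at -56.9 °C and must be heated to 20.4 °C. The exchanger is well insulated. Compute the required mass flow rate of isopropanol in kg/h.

ṁ_c = 1550 kg/h

Heat released by hot stream: Q = 934 × 2.22 × (109 − -41.0) = 311020 kJ/h
Energy balance on cold side (adiabatic exchanger): Q = ṁ_c·Cp_c·(T_c,out − T_c,in)
ṁ_c = 311020 / [2.60 × (20.4 − -56.9)] = 1547.5 kg/h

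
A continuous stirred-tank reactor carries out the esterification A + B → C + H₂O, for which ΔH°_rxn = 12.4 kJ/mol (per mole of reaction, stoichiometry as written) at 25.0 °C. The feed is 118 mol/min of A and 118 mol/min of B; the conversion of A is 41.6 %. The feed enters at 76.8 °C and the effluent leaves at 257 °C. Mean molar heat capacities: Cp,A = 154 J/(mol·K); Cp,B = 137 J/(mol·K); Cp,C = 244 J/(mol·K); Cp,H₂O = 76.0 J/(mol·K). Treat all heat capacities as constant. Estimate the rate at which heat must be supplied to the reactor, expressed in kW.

Extent of reaction ξ = 0.416 × 118 = 49.088 mol/min
Reaction term: ξ·ΔH°_rxn = 49.088 × 12.4 = 608.69 kJ/min
Sensible, feed 76.8→25 °C: -1778.7 kJ/min
Outlet flows (mol/min): A 68.912, B 68.912, C 49.088, H₂O 49.088
Sensible, products 25→257 °C: 8296.7 kJ/min
Q = ΔH = 7126.7 kJ/min = 118.78 kW
Heat supplied = 118.78 kW

Q_in = 119 kW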